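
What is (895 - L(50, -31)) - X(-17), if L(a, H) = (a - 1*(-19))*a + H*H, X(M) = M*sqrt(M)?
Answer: -3516 + 17*I*sqrt(17) ≈ -3516.0 + 70.093*I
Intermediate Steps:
X(M) = M**(3/2)
L(a, H) = H**2 + a*(19 + a) (L(a, H) = (a + 19)*a + H**2 = (19 + a)*a + H**2 = a*(19 + a) + H**2 = H**2 + a*(19 + a))
(895 - L(50, -31)) - X(-17) = (895 - ((-31)**2 + 50**2 + 19*50)) - (-17)**(3/2) = (895 - (961 + 2500 + 950)) - (-17)*I*sqrt(17) = (895 - 1*4411) + 17*I*sqrt(17) = (895 - 4411) + 17*I*sqrt(17) = -3516 + 17*I*sqrt(17)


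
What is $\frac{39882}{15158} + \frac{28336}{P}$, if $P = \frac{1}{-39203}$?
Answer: $- \frac{8419179180491}{7579} \approx -1.1109 \cdot 10^{9}$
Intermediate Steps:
$P = - \frac{1}{39203} \approx -2.5508 \cdot 10^{-5}$
$\frac{39882}{15158} + \frac{28336}{P} = \frac{39882}{15158} + \frac{28336}{- \frac{1}{39203}} = 39882 \cdot \frac{1}{15158} + 28336 \left(-39203\right) = \frac{19941}{7579} - 1110856208 = - \frac{8419179180491}{7579}$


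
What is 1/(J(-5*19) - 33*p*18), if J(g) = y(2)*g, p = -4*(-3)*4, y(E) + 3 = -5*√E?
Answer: -28227/796312279 - 475*√2/796312279 ≈ -3.6291e-5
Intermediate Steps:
y(E) = -3 - 5*√E
p = 48 (p = 12*4 = 48)
J(g) = g*(-3 - 5*√2) (J(g) = (-3 - 5*√2)*g = g*(-3 - 5*√2))
1/(J(-5*19) - 33*p*18) = 1/(-(-5*19)*(3 + 5*√2) - 33*48*18) = 1/(-1*(-95)*(3 + 5*√2) - 1584*18) = 1/((285 + 475*√2) - 28512) = 1/(-28227 + 475*√2)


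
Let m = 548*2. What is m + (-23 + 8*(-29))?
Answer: 841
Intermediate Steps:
m = 1096
m + (-23 + 8*(-29)) = 1096 + (-23 + 8*(-29)) = 1096 + (-23 - 232) = 1096 - 255 = 841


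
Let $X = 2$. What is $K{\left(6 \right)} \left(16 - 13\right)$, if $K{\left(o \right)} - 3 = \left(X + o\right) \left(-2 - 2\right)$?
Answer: $-87$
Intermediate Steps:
$K{\left(o \right)} = -5 - 4 o$ ($K{\left(o \right)} = 3 + \left(2 + o\right) \left(-2 - 2\right) = 3 + \left(2 + o\right) \left(-4\right) = 3 - \left(8 + 4 o\right) = -5 - 4 o$)
$K{\left(6 \right)} \left(16 - 13\right) = \left(-5 - 24\right) \left(16 - 13\right) = \left(-5 - 24\right) 3 = \left(-29\right) 3 = -87$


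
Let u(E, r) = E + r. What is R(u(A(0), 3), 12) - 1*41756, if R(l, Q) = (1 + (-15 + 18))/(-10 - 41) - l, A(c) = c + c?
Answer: -2129713/51 ≈ -41759.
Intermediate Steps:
A(c) = 2*c
R(l, Q) = -4/51 - l (R(l, Q) = (1 + 3)/(-51) - l = 4*(-1/51) - l = -4/51 - l)
R(u(A(0), 3), 12) - 1*41756 = (-4/51 - (2*0 + 3)) - 1*41756 = (-4/51 - (0 + 3)) - 41756 = (-4/51 - 1*3) - 41756 = (-4/51 - 3) - 41756 = -157/51 - 41756 = -2129713/51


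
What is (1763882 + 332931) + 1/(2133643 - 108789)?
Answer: 4245740190303/2024854 ≈ 2.0968e+6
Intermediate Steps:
(1763882 + 332931) + 1/(2133643 - 108789) = 2096813 + 1/2024854 = 4245740190303/2024854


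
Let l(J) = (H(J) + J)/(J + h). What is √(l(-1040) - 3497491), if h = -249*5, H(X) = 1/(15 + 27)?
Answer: I*√32212730463708270/95970 ≈ 1870.2*I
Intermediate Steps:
H(X) = 1/42
h = -1245
l(J) = (1/42 + J)/(-1245 + J) (l(J) = (1/42 + J)/(J - 1245) = (1/42 + J)/(-1245 + J))
√(l(-1040) - 3497491) = √((1/42 - 1040)/(-1245 - 1040) - 3497491) = √(-43679/42/(-2285) - 3497491) = √(-1/2285*(-43679/42) - 3497491) = √(43679/95970 - 3497491) = √(-335654167591/95970) = I*√32212730463708270/95970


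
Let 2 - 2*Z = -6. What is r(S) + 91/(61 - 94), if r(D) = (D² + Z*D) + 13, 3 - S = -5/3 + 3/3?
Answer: 3797/99 ≈ 38.354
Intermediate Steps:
Z = 4 (Z = 1 - ½*(-6) = 1 + 3 = 4)
S = 11/3 (S = 3 - (-5/3 + 3/3) = 3 - (-5*⅓ + 3*(⅓)) = 3 - (-5/3 + 1) = 3 - 1*(-⅔) = 3 + ⅔ = 11/3 ≈ 3.6667)
r(D) = 13 + D² + 4*D (r(D) = (D² + 4*D) + 13 = 13 + D² + 4*D)
r(S) + 91/(61 - 94) = (13 + (11/3)² + 4*(11/3)) + 91/(61 - 94) = (13 + 121/9 + 44/3) + 91/(-33) = 370/9 + 91*(-1/33) = 370/9 - 91/33 = 3797/99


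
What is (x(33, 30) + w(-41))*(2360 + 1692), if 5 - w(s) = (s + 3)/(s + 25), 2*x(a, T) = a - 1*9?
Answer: 118521/2 ≈ 59261.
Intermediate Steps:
x(a, T) = -9/2 + a/2 (x(a, T) = (a - 1*9)/2 = (a - 9)/2 = (-9 + a)/2 = -9/2 + a/2)
w(s) = 5 - (3 + s)/(25 + s) (w(s) = 5 - (s + 3)/(s + 25) = 5 - (3 + s)/(25 + s))
(x(33, 30) + w(-41))*(2360 + 1692) = ((-9/2 + (½)*33) + 2*(61 + 2*(-41))/(25 - 41))*(2360 + 1692) = ((-9/2 + 33/2) + 2*(61 - 82)/(-16))*4052 = (12 + 2*(-1/16)*(-21))*4052 = (12 + 21/8)*4052 = (117/8)*4052 = 118521/2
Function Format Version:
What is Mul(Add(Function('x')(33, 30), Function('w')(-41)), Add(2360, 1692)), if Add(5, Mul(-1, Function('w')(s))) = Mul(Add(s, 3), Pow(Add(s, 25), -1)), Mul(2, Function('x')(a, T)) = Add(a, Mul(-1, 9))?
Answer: Rational(118521, 2) ≈ 59261.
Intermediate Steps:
Function('x')(a, T) = Add(Rational(-9, 2), Mul(Rational(1, 2), a)) (Function('x')(a, T) = Mul(Rational(1, 2), Add(a, Mul(-1, 9))) = Mul(Rational(1, 2), Add(a, -9)) = Mul(Rational(1, 2), Add(-9, a)) = Add(Rational(-9, 2), Mul(Rational(1, 2), a)))
Function('w')(s) = Add(5, Mul(-1, Pow(Add(25, s), -1), Add(3, s))) (Function('w')(s) = Add(5, Mul(-1, Mul(Add(s, 3), Pow(Add(s, 25), -1)))) = Add(5, Mul(-1, Mul(Add(3, s), Pow(Add(25, s), -1)))) = Add(5, Mul(-1, Mul(Pow(Add(25, s), -1), Add(3, s)))) = Add(5, Mul(-1, Pow(Add(25, s), -1), Add(3, s))))
Mul(Add(Function('x')(33, 30), Function('w')(-41)), Add(2360, 1692)) = Mul(Add(Add(Rational(-9, 2), Mul(Rational(1, 2), 33)), Mul(2, Pow(Add(25, -41), -1), Add(61, Mul(2, -41)))), Add(2360, 1692)) = Mul(Add(Add(Rational(-9, 2), Rational(33, 2)), Mul(2, Pow(-16, -1), Add(61, -82))), 4052) = Mul(Add(12, Mul(2, Rational(-1, 16), -21)), 4052) = Mul(Add(12, Rational(21, 8)), 4052) = Mul(Rational(117, 8), 4052) = Rational(118521, 2)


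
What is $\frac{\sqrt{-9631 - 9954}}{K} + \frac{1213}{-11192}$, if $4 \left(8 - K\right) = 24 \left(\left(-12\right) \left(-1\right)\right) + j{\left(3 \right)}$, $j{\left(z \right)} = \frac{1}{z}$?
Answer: $- \frac{1213}{11192} - \frac{12 i \sqrt{19585}}{769} \approx -0.10838 - 2.1838 i$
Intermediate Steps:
$K = - \frac{769}{12}$ ($K = 8 - \frac{24 \left(\left(-12\right) \left(-1\right)\right) + \frac{1}{3}}{4} = 8 - \frac{24 \cdot 12 + \frac{1}{3}}{4} = 8 - \frac{288 + \frac{1}{3}}{4} = 8 - \frac{865}{12} = - \frac{769}{12} \approx -64.083$)
$\frac{\sqrt{-9631 - 9954}}{K} + \frac{1213}{-11192} = \frac{\sqrt{-9631 - 9954}}{- \frac{769}{12}} + \frac{1213}{-11192} = \sqrt{-19585} \left(- \frac{12}{769}\right) + 1213 \left(- \frac{1}{11192}\right) = i \sqrt{19585} \left(- \frac{12}{769}\right) - \frac{1213}{11192} = - \frac{12 i \sqrt{19585}}{769} - \frac{1213}{11192} = - \frac{1213}{11192} - \frac{12 i \sqrt{19585}}{769}$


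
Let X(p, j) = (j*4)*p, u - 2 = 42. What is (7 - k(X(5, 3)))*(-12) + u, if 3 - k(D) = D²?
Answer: -43204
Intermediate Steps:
u = 44 (u = 2 + 42 = 44)
X(p, j) = 4*j*p (X(p, j) = (4*j)*p = 4*j*p)
k(D) = 3 - D²
(7 - k(X(5, 3)))*(-12) + u = (7 - (3 - (4*3*5)²))*(-12) + 44 = (7 - (3 - 1*60²))*(-12) + 44 = (7 - (3 - 1*3600))*(-12) + 44 = (7 - (3 - 3600))*(-12) + 44 = (7 - 1*(-3597))*(-12) + 44 = (7 + 3597)*(-12) + 44 = 3604*(-12) + 44 = -43248 + 44 = -43204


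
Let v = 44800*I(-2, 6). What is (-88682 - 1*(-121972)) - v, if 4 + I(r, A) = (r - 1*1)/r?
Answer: 145290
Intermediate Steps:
I(r, A) = -4 + (-1 + r)/r (I(r, A) = -4 + (r - 1*1)/r = -4 + (r - 1)/r = -4 + (-1 + r)/r)
v = -112000 (v = 44800*(-3 - 1/(-2)) = 44800*(-3 - 1*(-1/2)) = 44800*(-3 + 1/2) = 44800*(-5/2) = -112000)
(-88682 - 1*(-121972)) - v = (-88682 - 1*(-121972)) - 1*(-112000) = (-88682 + 121972) + 112000 = 33290 + 112000 = 145290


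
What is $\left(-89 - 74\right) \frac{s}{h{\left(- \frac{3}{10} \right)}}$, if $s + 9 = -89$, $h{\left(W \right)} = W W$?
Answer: $\frac{1597400}{9} \approx 1.7749 \cdot 10^{5}$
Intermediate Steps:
$h{\left(W \right)} = W^{2}$
$s = -98$ ($s = -9 - 89 = -98$)
$\left(-89 - 74\right) \frac{s}{h{\left(- \frac{3}{10} \right)}} = \left(-89 - 74\right) \left(- \frac{98}{\left(- \frac{3}{10}\right)^{2}}\right) = - 163 \left(- \frac{98}{\left(\left(-3\right) \frac{1}{10}\right)^{2}}\right) = - 163 \left(- \frac{98}{\left(- \frac{3}{10}\right)^{2}}\right) = - 163 \left(- \frac{98}{\frac{9}{100}}\right) = - 163 \left(\left(-98\right) \frac{100}{9}\right) = \left(-163\right) \left(- \frac{9800}{9}\right) = \frac{1597400}{9}$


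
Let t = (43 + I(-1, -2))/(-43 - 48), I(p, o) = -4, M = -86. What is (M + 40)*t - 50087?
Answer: -350471/7 ≈ -50067.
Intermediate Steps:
t = -3/7 (t = (43 - 4)/(-43 - 48) = 39/(-91) = 39*(-1/91) = -3/7 ≈ -0.42857)
(M + 40)*t - 50087 = (-86 + 40)*(-3/7) - 50087 = -46*(-3/7) - 50087 = 138/7 - 50087 = -350471/7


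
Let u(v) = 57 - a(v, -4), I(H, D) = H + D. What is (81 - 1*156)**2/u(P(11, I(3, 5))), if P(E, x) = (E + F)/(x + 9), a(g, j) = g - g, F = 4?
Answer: 1875/19 ≈ 98.684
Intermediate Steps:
I(H, D) = D + H
a(g, j) = 0
P(E, x) = (4 + E)/(9 + x) (P(E, x) = (E + 4)/(x + 9) = (4 + E)/(9 + x))
u(v) = 57 (u(v) = 57 - 1*0 = 57 + 0 = 57)
(81 - 1*156)**2/u(P(11, I(3, 5))) = (81 - 1*156)**2/57 = (81 - 156)**2*(1/57) = (-75)**2*(1/57) = 5625*(1/57) = 1875/19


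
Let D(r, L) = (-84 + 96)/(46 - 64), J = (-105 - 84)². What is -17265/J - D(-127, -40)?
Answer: 2183/11907 ≈ 0.18334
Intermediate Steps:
J = 35721 (J = (-189)² = 35721)
D(r, L) = -⅔ (D(r, L) = 12/(-18) = 12*(-1/18) = -⅔)
-17265/J - D(-127, -40) = -17265/35721 - 1*(-⅔) = -17265*1/35721 + ⅔ = -5755/11907 + ⅔ = 2183/11907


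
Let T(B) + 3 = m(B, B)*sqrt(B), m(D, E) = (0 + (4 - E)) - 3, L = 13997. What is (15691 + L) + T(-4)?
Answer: 29685 + 10*I ≈ 29685.0 + 10.0*I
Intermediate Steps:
m(D, E) = 1 - E (m(D, E) = (4 - E) - 3 = 1 - E)
T(B) = -3 + sqrt(B)*(1 - B) (T(B) = -3 + (1 - B)*sqrt(B) = -3 + sqrt(B)*(1 - B))
(15691 + L) + T(-4) = (15691 + 13997) + (-3 + sqrt(-4)*(1 - 1*(-4))) = 29688 + (-3 + (2*I)*(1 + 4)) = 29688 + (-3 + (2*I)*5) = 29688 + (-3 + 10*I) = 29685 + 10*I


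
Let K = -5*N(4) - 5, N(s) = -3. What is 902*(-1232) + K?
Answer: -1111254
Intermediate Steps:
K = 10 (K = -5*(-3) - 5 = 15 - 5 = 10)
902*(-1232) + K = 902*(-1232) + 10 = -1111264 + 10 = -1111254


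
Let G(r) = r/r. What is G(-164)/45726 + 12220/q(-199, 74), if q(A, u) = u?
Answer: 279385897/1691862 ≈ 165.14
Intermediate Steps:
G(r) = 1
G(-164)/45726 + 12220/q(-199, 74) = 1/45726 + 12220/74 = 1*(1/45726) + 12220*(1/74) = 1/45726 + 6110/37 = 279385897/1691862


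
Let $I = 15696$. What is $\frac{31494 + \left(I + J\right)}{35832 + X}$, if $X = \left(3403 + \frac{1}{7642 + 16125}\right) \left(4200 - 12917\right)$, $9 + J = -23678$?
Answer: $- \frac{558595801}{704171512990} \approx -0.00079327$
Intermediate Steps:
$J = -23687$ ($J = -9 - 23678 = -23687$)
$X = - \frac{705023132134}{23767}$ ($X = \left(3403 + \frac{1}{23767}\right) \left(-8717\right) = \frac{80879102}{23767} \left(-8717\right) = - \frac{705023132134}{23767} \approx -2.9664 \cdot 10^{7}$)
$\frac{31494 + \left(I + J\right)}{35832 + X} = \frac{31494 + \left(15696 - 23687\right)}{35832 - \frac{705023132134}{23767}} = \frac{31494 - 7991}{- \frac{704171512990}{23767}} = 23503 \left(- \frac{23767}{704171512990}\right) = - \frac{558595801}{704171512990}$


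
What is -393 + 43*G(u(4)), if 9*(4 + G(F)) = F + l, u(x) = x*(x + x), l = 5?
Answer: -3494/9 ≈ -388.22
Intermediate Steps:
u(x) = 2*x² (u(x) = x*(2*x) = 2*x²)
G(F) = -31/9 + F/9 (G(F) = -4 + (F + 5)/9 = -4 + (5 + F)/9 = -4 + (5/9 + F/9) = -31/9 + F/9)
-393 + 43*G(u(4)) = -393 + 43*(-31/9 + (2*4²)/9) = -393 + 43*(-31/9 + (2*16)/9) = -393 + 43*(-31/9 + (⅑)*32) = -393 + 43*(-31/9 + 32/9) = -393 + 43*(⅑) = -393 + 43/9 = -3494/9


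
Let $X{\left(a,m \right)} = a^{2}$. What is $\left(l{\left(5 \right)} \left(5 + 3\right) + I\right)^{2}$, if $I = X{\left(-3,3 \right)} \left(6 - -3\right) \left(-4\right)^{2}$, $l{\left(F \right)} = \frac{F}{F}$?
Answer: $1700416$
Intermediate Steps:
$l{\left(F \right)} = 1$
$I = 1296$ ($I = \left(-3\right)^{2} \left(6 - -3\right) \left(-4\right)^{2} = 9 \left(6 + 3\right) 16 = 9 \cdot 9 \cdot 16 = 81 \cdot 16 = 1296$)
$\left(l{\left(5 \right)} \left(5 + 3\right) + I\right)^{2} = \left(1 \left(5 + 3\right) + 1296\right)^{2} = \left(1 \cdot 8 + 1296\right)^{2} = \left(8 + 1296\right)^{2} = 1304^{2} = 1700416$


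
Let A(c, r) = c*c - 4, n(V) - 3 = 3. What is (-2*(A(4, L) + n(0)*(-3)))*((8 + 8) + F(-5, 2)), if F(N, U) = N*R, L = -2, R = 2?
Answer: 72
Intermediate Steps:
F(N, U) = 2*N (F(N, U) = N*2 = 2*N)
n(V) = 6 (n(V) = 3 + 3 = 6)
A(c, r) = -4 + c² (A(c, r) = c² - 4 = -4 + c²)
(-2*(A(4, L) + n(0)*(-3)))*((8 + 8) + F(-5, 2)) = (-2*((-4 + 4²) + 6*(-3)))*((8 + 8) + 2*(-5)) = (-2*((-4 + 16) - 18))*(16 - 10) = -2*(12 - 18)*6 = -2*(-6)*6 = 12*6 = 72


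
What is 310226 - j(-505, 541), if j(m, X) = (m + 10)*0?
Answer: 310226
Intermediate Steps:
j(m, X) = 0 (j(m, X) = (10 + m)*0 = 0)
310226 - j(-505, 541) = 310226 - 1*0 = 310226 + 0 = 310226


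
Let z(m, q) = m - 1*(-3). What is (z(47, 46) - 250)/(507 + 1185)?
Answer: -50/423 ≈ -0.11820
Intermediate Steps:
z(m, q) = 3 + m (z(m, q) = m + 3 = 3 + m)
(z(47, 46) - 250)/(507 + 1185) = ((3 + 47) - 250)/(507 + 1185) = (50 - 250)/1692 = -200*1/1692 = -50/423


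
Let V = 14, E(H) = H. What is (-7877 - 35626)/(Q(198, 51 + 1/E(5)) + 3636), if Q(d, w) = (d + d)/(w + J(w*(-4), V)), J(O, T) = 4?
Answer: -19619/1643 ≈ -11.941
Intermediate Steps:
Q(d, w) = 2*d/(4 + w) (Q(d, w) = (d + d)/(w + 4) = (2*d)/(4 + w) = 2*d/(4 + w))
(-7877 - 35626)/(Q(198, 51 + 1/E(5)) + 3636) = (-7877 - 35626)/(2*198/(4 + (51 + 1/5)) + 3636) = -43503/(2*198/(4 + (51 + 1/5)) + 3636) = -43503/(2*198/(4 + 256/5) + 3636) = -43503/(2*198/(276/5) + 3636) = -43503/(2*198*(5/276) + 3636) = -43503/(165/23 + 3636) = -43503/83793/23 = -43503*23/83793 = -19619/1643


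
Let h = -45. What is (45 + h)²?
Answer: 0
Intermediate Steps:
(45 + h)² = (45 - 45)² = 0² = 0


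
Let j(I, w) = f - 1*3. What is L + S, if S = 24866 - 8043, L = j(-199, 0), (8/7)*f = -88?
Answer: 16743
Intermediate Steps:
f = -77 (f = (7/8)*(-88) = -77)
j(I, w) = -80 (j(I, w) = -77 - 1*3 = -77 - 3 = -80)
L = -80
S = 16823
L + S = -80 + 16823 = 16743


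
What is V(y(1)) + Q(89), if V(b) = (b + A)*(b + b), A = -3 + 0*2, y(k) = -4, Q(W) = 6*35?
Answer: 266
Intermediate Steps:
Q(W) = 210
A = -3 (A = -3 + 0 = -3)
V(b) = 2*b*(-3 + b) (V(b) = (b - 3)*(b + b) = (-3 + b)*(2*b) = 2*b*(-3 + b))
V(y(1)) + Q(89) = 2*(-4)*(-3 - 4) + 210 = 2*(-4)*(-7) + 210 = 56 + 210 = 266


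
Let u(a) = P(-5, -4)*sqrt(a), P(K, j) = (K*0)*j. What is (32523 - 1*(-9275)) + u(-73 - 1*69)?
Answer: 41798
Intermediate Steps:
P(K, j) = 0 (P(K, j) = 0*j = 0)
u(a) = 0 (u(a) = 0*sqrt(a) = 0)
(32523 - 1*(-9275)) + u(-73 - 1*69) = (32523 - 1*(-9275)) + 0 = (32523 + 9275) + 0 = 41798 + 0 = 41798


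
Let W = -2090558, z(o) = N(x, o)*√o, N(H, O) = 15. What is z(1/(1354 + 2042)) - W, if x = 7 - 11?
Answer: 2090558 + 5*√849/566 ≈ 2.0906e+6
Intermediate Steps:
x = -4
z(o) = 15*√o
z(1/(1354 + 2042)) - W = 15*√(1/(1354 + 2042)) - 1*(-2090558) = 15*√(1/3396) + 2090558 = 15*(√849/1698) + 2090558 = 5*√849/566 + 2090558 = 2090558 + 5*√849/566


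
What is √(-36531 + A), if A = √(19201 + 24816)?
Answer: √(-36531 + √44017) ≈ 190.58*I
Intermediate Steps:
A = √44017 ≈ 209.80
√(-36531 + A) = √(-36531 + √44017)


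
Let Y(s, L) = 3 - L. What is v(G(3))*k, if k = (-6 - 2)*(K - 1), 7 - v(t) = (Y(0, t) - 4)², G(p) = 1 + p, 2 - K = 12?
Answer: -1584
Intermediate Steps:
K = -10 (K = 2 - 1*12 = 2 - 12 = -10)
v(t) = 7 - (-1 - t)² (v(t) = 7 - ((3 - t) - 4)² = 7 - (-1 - t)²)
k = 88 (k = (-6 - 2)*(-10 - 1) = -8*(-11) = 88)
v(G(3))*k = (7 - (1 + (1 + 3))²)*88 = (7 - (1 + 4)²)*88 = (7 - 1*5²)*88 = (7 - 1*25)*88 = (7 - 25)*88 = -18*88 = -1584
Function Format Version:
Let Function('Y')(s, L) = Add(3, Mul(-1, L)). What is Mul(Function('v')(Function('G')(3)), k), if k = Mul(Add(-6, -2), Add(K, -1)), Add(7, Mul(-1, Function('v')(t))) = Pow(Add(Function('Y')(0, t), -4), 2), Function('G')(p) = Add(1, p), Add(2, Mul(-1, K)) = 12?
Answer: -1584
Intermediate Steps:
K = -10 (K = Add(2, Mul(-1, 12)) = Add(2, -12) = -10)
Function('v')(t) = Add(7, Mul(-1, Pow(Add(-1, Mul(-1, t)), 2))) (Function('v')(t) = Add(7, Mul(-1, Pow(Add(Add(3, Mul(-1, t)), -4), 2))) = Add(7, Mul(-1, Pow(Add(-1, Mul(-1, t)), 2))))
k = 88 (k = Mul(Add(-6, -2), Add(-10, -1)) = Mul(-8, -11) = 88)
Mul(Function('v')(Function('G')(3)), k) = Mul(Add(7, Mul(-1, Pow(Add(1, Add(1, 3)), 2))), 88) = Mul(Add(7, Mul(-1, Pow(Add(1, 4), 2))), 88) = Mul(Add(7, Mul(-1, Pow(5, 2))), 88) = Mul(Add(7, Mul(-1, 25)), 88) = Mul(Add(7, -25), 88) = Mul(-18, 88) = -1584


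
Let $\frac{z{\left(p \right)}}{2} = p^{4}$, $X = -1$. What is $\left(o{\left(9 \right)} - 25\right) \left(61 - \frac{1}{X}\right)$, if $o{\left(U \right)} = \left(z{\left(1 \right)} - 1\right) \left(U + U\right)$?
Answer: $-434$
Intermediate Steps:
$z{\left(p \right)} = 2 p^{4}$
$o{\left(U \right)} = 2 U$ ($o{\left(U \right)} = \left(2 \cdot 1^{4} - 1\right) \left(U + U\right) = \left(2 \cdot 1 - 1\right) 2 U = \left(2 - 1\right) 2 U = 1 \cdot 2 U = 2 U$)
$\left(o{\left(9 \right)} - 25\right) \left(61 - \frac{1}{X}\right) = \left(2 \cdot 9 - 25\right) \left(61 - \frac{1}{-1}\right) = \left(18 - 25\right) \left(61 - -1\right) = - 7 \left(61 + 1\right) = \left(-7\right) 62 = -434$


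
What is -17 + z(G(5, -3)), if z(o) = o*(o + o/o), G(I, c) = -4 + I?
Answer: -15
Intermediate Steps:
z(o) = o*(1 + o) (z(o) = o*(o + 1) = o*(1 + o))
-17 + z(G(5, -3)) = -17 + (-4 + 5)*(1 + (-4 + 5)) = -17 + 1*(1 + 1) = -17 + 1*2 = -17 + 2 = -15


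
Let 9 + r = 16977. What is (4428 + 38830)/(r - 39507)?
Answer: -43258/22539 ≈ -1.9193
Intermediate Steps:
r = 16968 (r = -9 + 16977 = 16968)
(4428 + 38830)/(r - 39507) = (4428 + 38830)/(16968 - 39507) = 43258/(-22539) = 43258*(-1/22539) = -43258/22539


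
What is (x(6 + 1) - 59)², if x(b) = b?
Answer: 2704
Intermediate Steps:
(x(6 + 1) - 59)² = ((6 + 1) - 59)² = (7 - 59)² = (-52)² = 2704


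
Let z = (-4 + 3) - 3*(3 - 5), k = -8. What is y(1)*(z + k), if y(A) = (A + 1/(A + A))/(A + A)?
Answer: -9/4 ≈ -2.2500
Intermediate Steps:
y(A) = (A + 1/(2*A))/(2*A) (y(A) = (A + 1/(2*A))/((2*A)) = (A + 1/(2*A))*(1/(2*A)) = (A + 1/(2*A))/(2*A))
z = 5 (z = -1 - 3*(-2) = -1 + 6 = 5)
y(1)*(z + k) = (½ + (¼)/1²)*(5 - 8) = (½ + (¼)*1)*(-3) = (½ + ¼)*(-3) = (¾)*(-3) = -9/4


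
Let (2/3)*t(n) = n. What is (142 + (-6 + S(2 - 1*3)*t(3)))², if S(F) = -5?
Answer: 51529/4 ≈ 12882.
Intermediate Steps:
t(n) = 3*n/2
(142 + (-6 + S(2 - 1*3)*t(3)))² = (142 + (-6 - 15*3/2))² = (142 + (-6 - 5*9/2))² = (142 + (-6 - 45/2))² = (142 - 57/2)² = (227/2)² = 51529/4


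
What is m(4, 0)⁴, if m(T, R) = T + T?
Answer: 4096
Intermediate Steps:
m(T, R) = 2*T
m(4, 0)⁴ = (2*4)⁴ = 8⁴ = 4096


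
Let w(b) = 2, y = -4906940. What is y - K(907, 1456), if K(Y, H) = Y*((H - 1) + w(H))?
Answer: -6228439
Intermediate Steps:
K(Y, H) = Y*(1 + H) (K(Y, H) = Y*((H - 1) + 2) = Y*((-1 + H) + 2) = Y*(1 + H))
y - K(907, 1456) = -4906940 - 907*(1 + 1456) = -4906940 - 907*1457 = -4906940 - 1*1321499 = -4906940 - 1321499 = -6228439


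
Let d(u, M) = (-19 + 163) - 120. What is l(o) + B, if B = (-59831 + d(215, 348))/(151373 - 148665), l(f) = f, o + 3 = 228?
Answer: 549493/2708 ≈ 202.91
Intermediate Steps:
d(u, M) = 24 (d(u, M) = 144 - 120 = 24)
o = 225 (o = -3 + 228 = 225)
B = -59807/2708 (B = (-59831 + 24)/(151373 - 148665) = -59807/2708 ≈ -22.085)
l(o) + B = 225 - 59807/2708 = 549493/2708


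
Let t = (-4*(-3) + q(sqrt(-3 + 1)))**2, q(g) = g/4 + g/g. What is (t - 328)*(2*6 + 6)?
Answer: -11457/4 + 117*I*sqrt(2) ≈ -2864.3 + 165.46*I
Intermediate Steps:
q(g) = 1 + g/4 (q(g) = g*(1/4) + 1 = g/4 + 1 = 1 + g/4)
t = (13 + I*sqrt(2)/4)**2 (t = (-4*(-3) + (1 + sqrt(-3 + 1)/4))**2 = (12 + (1 + sqrt(-2)/4))**2 = (12 + (1 + (I*sqrt(2))/4))**2 = (12 + (1 + I*sqrt(2)/4))**2 = (13 + I*sqrt(2)/4)**2 ≈ 168.88 + 9.1924*I)
(t - 328)*(2*6 + 6) = ((52 + I*sqrt(2))**2/16 - 328)*(2*6 + 6) = (-328 + (52 + I*sqrt(2))**2/16)*(12 + 6) = (-328 + (52 + I*sqrt(2))**2/16)*18 = -5904 + 9*(52 + I*sqrt(2))**2/8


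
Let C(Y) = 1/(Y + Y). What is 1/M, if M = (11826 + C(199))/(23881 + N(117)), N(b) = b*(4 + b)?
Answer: 15139124/4706749 ≈ 3.2165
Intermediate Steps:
C(Y) = 1/(2*Y)
M = 4706749/15139124 (M = (11826 + (½)/199)/(23881 + 117*(4 + 117)) = (11826 + (½)*(1/199))/(23881 + 117*121) = (11826 + 1/398)/(23881 + 14157) = (4706749/398)/38038 = (4706749/398)*(1/38038) = 4706749/15139124 ≈ 0.31090)
1/M = 1/(4706749/15139124) = 15139124/4706749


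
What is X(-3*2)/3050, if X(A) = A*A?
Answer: 18/1525 ≈ 0.011803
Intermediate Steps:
X(A) = A²
X(-3*2)/3050 = (-3*2)²/3050 = (-6)²*(1/3050) = 36*(1/3050) = 18/1525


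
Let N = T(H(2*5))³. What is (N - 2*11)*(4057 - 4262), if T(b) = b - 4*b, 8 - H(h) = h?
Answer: -39770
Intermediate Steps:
H(h) = 8 - h
T(b) = -3*b
N = 216 (N = (-3*(8 - 2*5))³ = (-3*(8 - 1*10))³ = (-3*(8 - 10))³ = (-3*(-2))³ = 6³ = 216)
(N - 2*11)*(4057 - 4262) = (216 - 2*11)*(4057 - 4262) = (216 - 22)*(-205) = 194*(-205) = -39770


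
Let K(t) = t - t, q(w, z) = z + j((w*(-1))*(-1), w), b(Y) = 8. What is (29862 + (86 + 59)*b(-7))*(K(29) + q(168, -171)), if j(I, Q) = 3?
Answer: -5211696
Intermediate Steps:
q(w, z) = 3 + z (q(w, z) = z + 3 = 3 + z)
K(t) = 0
(29862 + (86 + 59)*b(-7))*(K(29) + q(168, -171)) = (29862 + (86 + 59)*8)*(0 + (3 - 171)) = (29862 + 145*8)*(0 - 168) = (29862 + 1160)*(-168) = 31022*(-168) = -5211696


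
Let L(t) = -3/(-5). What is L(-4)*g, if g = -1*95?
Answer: -57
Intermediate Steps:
L(t) = 3/5 (L(t) = -3*(-1/5) = 3/5)
g = -95
L(-4)*g = (3/5)*(-95) = -57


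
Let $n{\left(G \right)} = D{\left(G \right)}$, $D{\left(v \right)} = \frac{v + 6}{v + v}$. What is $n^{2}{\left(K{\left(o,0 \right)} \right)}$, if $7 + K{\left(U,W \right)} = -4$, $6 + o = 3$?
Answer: $\frac{25}{484} \approx 0.051653$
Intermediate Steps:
$o = -3$ ($o = -6 + 3 = -3$)
$K{\left(U,W \right)} = -11$ ($K{\left(U,W \right)} = -7 - 4 = -11$)
$D{\left(v \right)} = \frac{6 + v}{2 v}$
$n{\left(G \right)} = \frac{6 + G}{2 G}$
$n^{2}{\left(K{\left(o,0 \right)} \right)} = \left(\frac{6 - 11}{2 \left(-11\right)}\right)^{2} = \left(\frac{1}{2} \left(- \frac{1}{11}\right) \left(-5\right)\right)^{2} = \left(\frac{5}{22}\right)^{2} = \frac{25}{484}$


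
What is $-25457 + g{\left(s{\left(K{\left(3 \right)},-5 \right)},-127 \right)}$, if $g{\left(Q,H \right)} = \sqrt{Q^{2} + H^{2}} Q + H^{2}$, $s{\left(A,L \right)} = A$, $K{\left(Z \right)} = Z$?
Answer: $-9328 + 3 \sqrt{16138} \approx -8946.9$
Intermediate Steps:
$g{\left(Q,H \right)} = H^{2} + Q \sqrt{H^{2} + Q^{2}}$ ($g{\left(Q,H \right)} = \sqrt{H^{2} + Q^{2}} Q + H^{2} = Q \sqrt{H^{2} + Q^{2}} + H^{2} = H^{2} + Q \sqrt{H^{2} + Q^{2}}$)
$-25457 + g{\left(s{\left(K{\left(3 \right)},-5 \right)},-127 \right)} = -25457 + \left(\left(-127\right)^{2} + 3 \sqrt{\left(-127\right)^{2} + 3^{2}}\right) = -25457 + \left(16129 + 3 \sqrt{16129 + 9}\right) = -25457 + \left(16129 + 3 \sqrt{16138}\right) = -9328 + 3 \sqrt{16138}$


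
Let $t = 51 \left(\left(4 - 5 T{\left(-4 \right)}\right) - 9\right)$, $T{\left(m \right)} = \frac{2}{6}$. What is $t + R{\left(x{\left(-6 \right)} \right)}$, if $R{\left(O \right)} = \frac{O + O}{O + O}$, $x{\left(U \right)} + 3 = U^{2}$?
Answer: $-339$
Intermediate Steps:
$x{\left(U \right)} = -3 + U^{2}$
$T{\left(m \right)} = \frac{1}{3}$ ($T{\left(m \right)} = 2 \cdot \frac{1}{6} = \frac{1}{3}$)
$R{\left(O \right)} = 1$ ($R{\left(O \right)} = \frac{2 O}{2 O} = 2 O \frac{1}{2 O} = 1$)
$t = -340$ ($t = 51 \left(\left(4 - \frac{5}{3}\right) - 9\right) = 51 \left(\frac{7}{3} - 9\right) = 51 \left(- \frac{20}{3}\right) = -340$)
$t + R{\left(x{\left(-6 \right)} \right)} = -340 + 1 = -339$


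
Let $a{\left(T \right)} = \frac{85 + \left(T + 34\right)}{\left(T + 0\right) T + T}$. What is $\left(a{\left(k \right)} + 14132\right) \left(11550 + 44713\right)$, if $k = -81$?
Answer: $\frac{2576153308837}{3240} \approx 7.9511 \cdot 10^{8}$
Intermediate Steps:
$a{\left(T \right)} = \frac{119 + T}{T + T^{2}}$ ($a{\left(T \right)} = \frac{85 + \left(34 + T\right)}{T T + T} = \frac{119 + T}{T^{2} + T} = \frac{119 + T}{T + T^{2}}$)
$\left(a{\left(k \right)} + 14132\right) \left(11550 + 44713\right) = \left(\frac{119 - 81}{\left(-81\right) \left(1 - 81\right)} + 14132\right) \left(11550 + 44713\right) = \left(\left(- \frac{1}{81}\right) \frac{1}{-80} \cdot 38 + 14132\right) 56263 = \left(\left(- \frac{1}{81}\right) \left(- \frac{1}{80}\right) 38 + 14132\right) 56263 = \left(\frac{19}{3240} + 14132\right) 56263 = \frac{45787699}{3240} \cdot 56263 = \frac{2576153308837}{3240}$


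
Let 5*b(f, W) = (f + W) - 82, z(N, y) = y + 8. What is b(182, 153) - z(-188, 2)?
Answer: 203/5 ≈ 40.600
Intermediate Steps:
z(N, y) = 8 + y
b(f, W) = -82/5 + W/5 + f/5 (b(f, W) = ((f + W) - 82)/5 = ((W + f) - 82)/5 = (-82 + W + f)/5 = -82/5 + W/5 + f/5)
b(182, 153) - z(-188, 2) = (-82/5 + (⅕)*153 + (⅕)*182) - (8 + 2) = (-82/5 + 153/5 + 182/5) - 1*10 = 253/5 - 10 = 203/5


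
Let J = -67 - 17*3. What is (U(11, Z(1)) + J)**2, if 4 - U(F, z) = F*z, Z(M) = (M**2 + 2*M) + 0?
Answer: 21609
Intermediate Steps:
J = -118 (J = -67 - 51 = -118)
Z(M) = M**2 + 2*M
U(F, z) = 4 - F*z
(U(11, Z(1)) + J)**2 = ((4 - 1*11*1*(2 + 1)) - 118)**2 = ((4 - 1*11*1*3) - 118)**2 = ((4 - 1*11*3) - 118)**2 = ((4 - 33) - 118)**2 = (-29 - 118)**2 = (-147)**2 = 21609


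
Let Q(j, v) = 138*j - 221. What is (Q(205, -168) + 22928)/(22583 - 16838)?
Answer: 16999/1915 ≈ 8.8768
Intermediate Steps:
Q(j, v) = -221 + 138*j
(Q(205, -168) + 22928)/(22583 - 16838) = ((-221 + 138*205) + 22928)/(22583 - 16838) = ((-221 + 28290) + 22928)/5745 = (28069 + 22928)*(1/5745) = 50997*(1/5745) = 16999/1915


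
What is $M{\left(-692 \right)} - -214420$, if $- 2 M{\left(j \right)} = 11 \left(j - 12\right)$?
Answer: $218292$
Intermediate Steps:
$M{\left(j \right)} = 66 - \frac{11 j}{2}$ ($M{\left(j \right)} = - \frac{11 \left(j - 12\right)}{2} = - \frac{11 \left(-12 + j\right)}{2} = - \frac{-132 + 11 j}{2} = 66 - \frac{11 j}{2}$)
$M{\left(-692 \right)} - -214420 = \left(66 - -3806\right) - -214420 = \left(66 + 3806\right) + 214420 = 3872 + 214420 = 218292$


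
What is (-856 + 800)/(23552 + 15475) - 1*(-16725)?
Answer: 652726519/39027 ≈ 16725.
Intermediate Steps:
(-856 + 800)/(23552 + 15475) - 1*(-16725) = -56/39027 + 16725 = 652726519/39027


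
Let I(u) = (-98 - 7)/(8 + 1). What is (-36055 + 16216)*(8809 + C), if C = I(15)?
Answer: -174530296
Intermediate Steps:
I(u) = -35/3 (I(u) = -105/9 = -105*⅑ = -35/3)
C = -35/3 ≈ -11.667
(-36055 + 16216)*(8809 + C) = (-36055 + 16216)*(8809 - 35/3) = -19839*26392/3 = -174530296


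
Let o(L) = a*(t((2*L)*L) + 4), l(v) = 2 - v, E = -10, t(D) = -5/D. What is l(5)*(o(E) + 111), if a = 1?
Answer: -13797/40 ≈ -344.92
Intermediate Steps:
o(L) = 4 - 5/(2*L**2) (o(L) = 1*(-5*1/(2*L**2) + 4) = 1*(-5/(2*L**2) + 4) = 1*(4 - 5/(2*L**2)) = 4 - 5/(2*L**2))
l(5)*(o(E) + 111) = (2 - 1*5)*((4 - 5/2/(-10)**2) + 111) = (2 - 5)*((4 - 5/2*1/100) + 111) = -3*((4 - 1/40) + 111) = -3*(159/40 + 111) = -3*4599/40 = -13797/40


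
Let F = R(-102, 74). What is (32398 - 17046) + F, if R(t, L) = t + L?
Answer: 15324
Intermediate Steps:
R(t, L) = L + t
F = -28 (F = 74 - 102 = -28)
(32398 - 17046) + F = (32398 - 17046) - 28 = 15352 - 28 = 15324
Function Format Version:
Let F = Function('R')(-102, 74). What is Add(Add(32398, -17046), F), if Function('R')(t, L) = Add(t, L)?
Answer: 15324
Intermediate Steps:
Function('R')(t, L) = Add(L, t)
F = -28 (F = Add(74, -102) = -28)
Add(Add(32398, -17046), F) = Add(Add(32398, -17046), -28) = Add(15352, -28) = 15324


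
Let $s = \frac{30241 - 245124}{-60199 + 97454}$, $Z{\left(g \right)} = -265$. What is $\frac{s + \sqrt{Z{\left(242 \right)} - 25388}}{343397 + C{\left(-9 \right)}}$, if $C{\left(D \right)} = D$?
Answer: $- \frac{214883}{12792919940} + \frac{i \sqrt{25653}}{343388} \approx -1.6797 \cdot 10^{-5} + 0.00046643 i$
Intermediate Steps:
$s = - \frac{214883}{37255} \approx -5.7679$
$\frac{s + \sqrt{Z{\left(242 \right)} - 25388}}{343397 + C{\left(-9 \right)}} = \frac{- \frac{214883}{37255} + \sqrt{-265 - 25388}}{343397 - 9} = \frac{- \frac{214883}{37255} + \sqrt{-25653}}{343388} = \left(- \frac{214883}{37255} + i \sqrt{25653}\right) \frac{1}{343388} = - \frac{214883}{12792919940} + \frac{i \sqrt{25653}}{343388}$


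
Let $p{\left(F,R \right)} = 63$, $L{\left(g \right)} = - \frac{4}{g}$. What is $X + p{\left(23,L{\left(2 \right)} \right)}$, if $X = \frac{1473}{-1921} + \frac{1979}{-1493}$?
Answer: $\frac{174686491}{2868053} \approx 60.908$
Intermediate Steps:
$X = - \frac{6000848}{2868053}$ ($X = 1473 \left(- \frac{1}{1921}\right) + 1979 \left(- \frac{1}{1493}\right) = - \frac{1473}{1921} - \frac{1979}{1493} = - \frac{6000848}{2868053} \approx -2.0923$)
$X + p{\left(23,L{\left(2 \right)} \right)} = - \frac{6000848}{2868053} + 63 = \frac{174686491}{2868053}$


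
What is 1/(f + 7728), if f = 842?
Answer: 1/8570 ≈ 0.00011669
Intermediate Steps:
1/(f + 7728) = 1/(842 + 7728) = 1/8570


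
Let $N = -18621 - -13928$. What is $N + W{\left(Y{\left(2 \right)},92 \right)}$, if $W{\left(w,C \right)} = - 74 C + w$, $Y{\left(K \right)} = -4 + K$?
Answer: $-11503$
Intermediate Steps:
$W{\left(w,C \right)} = w - 74 C$
$N = -4693$ ($N = -18621 + 13928 = -4693$)
$N + W{\left(Y{\left(2 \right)},92 \right)} = -4693 + \left(\left(-4 + 2\right) - 6808\right) = -4693 - 6810 = -11503$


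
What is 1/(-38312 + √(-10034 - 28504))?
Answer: -19156/733923941 - 3*I*√4282/1467847882 ≈ -2.6101e-5 - 1.3374e-7*I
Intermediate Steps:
1/(-38312 + √(-10034 - 28504)) = 1/(-38312 + √(-38538)) = 1/(-38312 + 3*I*√4282)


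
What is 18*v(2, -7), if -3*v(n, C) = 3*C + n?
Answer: 114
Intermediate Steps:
v(n, C) = -C - n/3 (v(n, C) = -(3*C + n)/3 = -(n + 3*C)/3 = -C - n/3)
18*v(2, -7) = 18*(-1*(-7) - 1/3*2) = 18*(7 - 2/3) = 18*(19/3) = 114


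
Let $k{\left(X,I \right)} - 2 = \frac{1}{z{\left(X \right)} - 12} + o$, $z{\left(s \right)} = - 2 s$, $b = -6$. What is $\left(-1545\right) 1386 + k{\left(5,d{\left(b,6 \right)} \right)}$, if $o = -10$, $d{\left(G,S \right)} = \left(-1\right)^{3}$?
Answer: $- \frac{47110317}{22} \approx -2.1414 \cdot 10^{6}$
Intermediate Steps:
$d{\left(G,S \right)} = -1$
$k{\left(X,I \right)} = -8 + \frac{1}{-12 - 2 X}$ ($k{\left(X,I \right)} = 2 - \left(10 - \frac{1}{- 2 X - 12}\right) = 2 - \left(10 - \frac{1}{-12 - 2 X}\right) = -8 + \frac{1}{-12 - 2 X}$)
$\left(-1545\right) 1386 + k{\left(5,d{\left(b,6 \right)} \right)} = \left(-1545\right) 1386 + \frac{-97 - 80}{2 \left(6 + 5\right)} = -2141370 + \frac{-97 - 80}{2 \cdot 11} = -2141370 + \frac{1}{2} \cdot \frac{1}{11} \left(-177\right) = -2141370 - \frac{177}{22} = - \frac{47110317}{22}$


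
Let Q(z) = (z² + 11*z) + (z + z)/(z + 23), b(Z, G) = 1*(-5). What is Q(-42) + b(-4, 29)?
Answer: 24727/19 ≈ 1301.4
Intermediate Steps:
b(Z, G) = -5
Q(z) = z² + 11*z + 2*z/(23 + z) (Q(z) = (z² + 11*z) + (2*z)/(23 + z) = (z² + 11*z) + 2*z/(23 + z) = z² + 11*z + 2*z/(23 + z))
Q(-42) + b(-4, 29) = -42*(255 + (-42)² + 34*(-42))/(23 - 42) - 5 = -42*(255 + 1764 - 1428)/(-19) - 5 = -42*(-1/19)*591 - 5 = 24822/19 - 5 = 24727/19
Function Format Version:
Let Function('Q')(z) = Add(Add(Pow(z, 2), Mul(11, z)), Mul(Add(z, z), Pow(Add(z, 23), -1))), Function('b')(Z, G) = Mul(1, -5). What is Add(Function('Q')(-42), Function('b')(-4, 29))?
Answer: Rational(24727, 19) ≈ 1301.4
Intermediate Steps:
Function('b')(Z, G) = -5
Function('Q')(z) = Add(Pow(z, 2), Mul(11, z), Mul(2, z, Pow(Add(23, z), -1))) (Function('Q')(z) = Add(Add(Pow(z, 2), Mul(11, z)), Mul(Mul(2, z), Pow(Add(23, z), -1))) = Add(Add(Pow(z, 2), Mul(11, z)), Mul(2, z, Pow(Add(23, z), -1))) = Add(Pow(z, 2), Mul(11, z), Mul(2, z, Pow(Add(23, z), -1))))
Add(Function('Q')(-42), Function('b')(-4, 29)) = Add(Mul(-42, Pow(Add(23, -42), -1), Add(255, Pow(-42, 2), Mul(34, -42))), -5) = Add(Mul(-42, Pow(-19, -1), Add(255, 1764, -1428)), -5) = Add(Mul(-42, Rational(-1, 19), 591), -5) = Add(Rational(24822, 19), -5) = Rational(24727, 19)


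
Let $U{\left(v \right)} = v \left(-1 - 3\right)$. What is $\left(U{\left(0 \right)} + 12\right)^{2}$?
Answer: $144$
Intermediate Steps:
$U{\left(v \right)} = - 4 v$ ($U{\left(v \right)} = v \left(-4\right) = - 4 v$)
$\left(U{\left(0 \right)} + 12\right)^{2} = \left(\left(-4\right) 0 + 12\right)^{2} = \left(0 + 12\right)^{2} = 12^{2} = 144$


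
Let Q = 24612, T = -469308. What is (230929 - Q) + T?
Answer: -262991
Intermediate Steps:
(230929 - Q) + T = (230929 - 1*24612) - 469308 = (230929 - 24612) - 469308 = 206317 - 469308 = -262991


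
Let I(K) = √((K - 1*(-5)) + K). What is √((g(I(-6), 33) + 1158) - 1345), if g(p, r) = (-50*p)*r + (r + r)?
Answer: √(-121 - 1650*I*√7) ≈ 46.077 - 47.372*I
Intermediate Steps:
I(K) = √(5 + 2*K) (I(K) = √((K + 5) + K) = √((5 + K) + K) = √(5 + 2*K))
g(p, r) = 2*r - 50*p*r (g(p, r) = -50*p*r + 2*r = 2*r - 50*p*r)
√((g(I(-6), 33) + 1158) - 1345) = √((2*33*(1 - 25*√(5 + 2*(-6))) + 1158) - 1345) = √((2*33*(1 - 25*√(5 - 12)) + 1158) - 1345) = √((2*33*(1 - 25*I*√7) + 1158) - 1345) = √(((66 - 1650*I*√7) + 1158) - 1345) = √((1224 - 1650*I*√7) - 1345) = √(-121 - 1650*I*√7)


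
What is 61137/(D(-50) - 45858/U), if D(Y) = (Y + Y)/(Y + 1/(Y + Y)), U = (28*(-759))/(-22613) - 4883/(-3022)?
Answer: -53396368487024751/15670260221284988 ≈ -3.4075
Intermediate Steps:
U = 174642823/68336486 (U = -21252*(-1/22613) - 4883*(-1/3022) = 21252/22613 + 4883/3022 = 174642823/68336486 ≈ 2.5556)
D(Y) = 2*Y/(Y + 1/(2*Y)) (D(Y) = (2*Y)/(Y + 1/(2*Y)) = 2*Y/(Y + 1/(2*Y)))
61137/(D(-50) - 45858/U) = 61137/(4*(-50)**2/(1 + 2*(-50)**2) - 45858/174642823/68336486) = 61137/(4*2500/(1 + 2*2500) - 45858*68336486/174642823) = 61137/(4*2500/(1 + 5000) - 1*3133774574988/174642823) = 61137/(4*2500/5001 - 3133774574988/174642823) = 61137/(4*2500*(1/5001) - 3133774574988/174642823) = 61137/(10000/5001 - 3133774574988/174642823) = 61137/(-15670260221284988/873388757823) = 61137*(-873388757823/15670260221284988) = -53396368487024751/15670260221284988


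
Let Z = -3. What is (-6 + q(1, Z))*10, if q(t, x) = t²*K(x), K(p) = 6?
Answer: 0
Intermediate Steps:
q(t, x) = 6*t² (q(t, x) = t²*6 = 6*t²)
(-6 + q(1, Z))*10 = (-6 + 6*1²)*10 = (-6 + 6*1)*10 = (-6 + 6)*10 = 0*10 = 0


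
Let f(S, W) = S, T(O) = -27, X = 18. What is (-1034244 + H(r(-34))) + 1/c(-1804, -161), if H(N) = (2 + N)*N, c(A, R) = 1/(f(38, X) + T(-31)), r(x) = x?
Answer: -1033145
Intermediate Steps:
c(A, R) = 1/11 (c(A, R) = 1/(38 - 27) = 1/11)
H(N) = N*(2 + N)
(-1034244 + H(r(-34))) + 1/c(-1804, -161) = (-1034244 - 34*(2 - 34)) + 1/(1/11) = (-1034244 - 34*(-32)) + 11 = (-1034244 + 1088) + 11 = -1033156 + 11 = -1033145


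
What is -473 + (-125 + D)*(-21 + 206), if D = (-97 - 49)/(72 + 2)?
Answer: -23963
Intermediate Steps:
D = -73/37 (D = -146/74 = -146*1/74 = -73/37 ≈ -1.9730)
-473 + (-125 + D)*(-21 + 206) = -473 + (-125 - 73/37)*(-21 + 206) = -473 - 4698/37*185 = -473 - 23490 = -23963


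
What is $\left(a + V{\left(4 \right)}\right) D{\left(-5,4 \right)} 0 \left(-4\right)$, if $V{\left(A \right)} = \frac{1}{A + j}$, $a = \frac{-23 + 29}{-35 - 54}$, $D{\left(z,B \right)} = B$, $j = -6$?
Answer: $0$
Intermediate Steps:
$a = - \frac{6}{89}$ ($a = \frac{6}{-89} = 6 \left(- \frac{1}{89}\right) = - \frac{6}{89} \approx -0.067416$)
$V{\left(A \right)} = \frac{1}{-6 + A}$ ($V{\left(A \right)} = \frac{1}{A - 6} = \frac{1}{-6 + A}$)
$\left(a + V{\left(4 \right)}\right) D{\left(-5,4 \right)} 0 \left(-4\right) = \left(- \frac{6}{89} + \frac{1}{-6 + 4}\right) 4 \cdot 0 \left(-4\right) = \left(- \frac{6}{89} + \frac{1}{-2}\right) 0 \left(-4\right) = \left(- \frac{6}{89} - \frac{1}{2}\right) 0 = \left(- \frac{101}{178}\right) 0 = 0$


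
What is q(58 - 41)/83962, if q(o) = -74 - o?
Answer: -91/83962 ≈ -0.0010838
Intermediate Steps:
q(58 - 41)/83962 = (-74 - (58 - 41))/83962 = (-74 - 1*17)*(1/83962) = (-74 - 17)*(1/83962) = -91*1/83962 = -91/83962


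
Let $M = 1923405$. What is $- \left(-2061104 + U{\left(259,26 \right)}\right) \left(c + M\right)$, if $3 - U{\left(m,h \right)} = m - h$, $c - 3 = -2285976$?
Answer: $-747373745712$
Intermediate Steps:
$c = -2285973$ ($c = 3 - 2285976 = -2285973$)
$U{\left(m,h \right)} = 3 + h - m$ ($U{\left(m,h \right)} = 3 - \left(m - h\right) = 3 + \left(h - m\right) = 3 + h - m$)
$- \left(-2061104 + U{\left(259,26 \right)}\right) \left(c + M\right) = - \left(-2061104 + \left(3 + 26 - 259\right)\right) \left(-2285973 + 1923405\right) = - \left(-2061104 + \left(3 + 26 - 259\right)\right) \left(-362568\right) = - \left(-2061104 - 230\right) \left(-362568\right) = - \left(-2061334\right) \left(-362568\right) = \left(-1\right) 747373745712 = -747373745712$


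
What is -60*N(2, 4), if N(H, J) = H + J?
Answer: -360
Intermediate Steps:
-60*N(2, 4) = -60*(2 + 4) = -60*6 = -360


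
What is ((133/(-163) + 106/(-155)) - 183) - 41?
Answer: -5697253/25265 ≈ -225.50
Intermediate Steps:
((133/(-163) + 106/(-155)) - 183) - 41 = ((133*(-1/163) + 106*(-1/155)) - 183) - 41 = ((-133/163 - 106/155) - 183) - 41 = (-37893/25265 - 183) - 41 = -4661388/25265 - 41 = -5697253/25265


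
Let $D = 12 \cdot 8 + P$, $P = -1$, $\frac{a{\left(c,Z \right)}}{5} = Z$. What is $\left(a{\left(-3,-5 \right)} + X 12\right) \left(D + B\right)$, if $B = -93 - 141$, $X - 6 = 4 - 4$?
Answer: $-6533$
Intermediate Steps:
$a{\left(c,Z \right)} = 5 Z$
$X = 6$ ($X = 6 + \left(4 - 4\right) = 6 + 0 = 6$)
$B = -234$ ($B = -93 - 141 = -234$)
$D = 95$ ($D = 12 \cdot 8 - 1 = 96 - 1 = 95$)
$\left(a{\left(-3,-5 \right)} + X 12\right) \left(D + B\right) = \left(5 \left(-5\right) + 6 \cdot 12\right) \left(95 - 234\right) = \left(-25 + 72\right) \left(-139\right) = 47 \left(-139\right) = -6533$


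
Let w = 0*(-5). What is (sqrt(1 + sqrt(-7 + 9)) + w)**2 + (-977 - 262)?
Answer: -1238 + sqrt(2) ≈ -1236.6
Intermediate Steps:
w = 0
(sqrt(1 + sqrt(-7 + 9)) + w)**2 + (-977 - 262) = (sqrt(1 + sqrt(-7 + 9)) + 0)**2 + (-977 - 262) = (sqrt(1 + sqrt(2)) + 0)**2 - 1239 = (sqrt(1 + sqrt(2)))**2 - 1239 = (1 + sqrt(2)) - 1239 = -1238 + sqrt(2)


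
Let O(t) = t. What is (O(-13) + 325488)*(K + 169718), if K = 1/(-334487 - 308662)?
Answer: 35526885775765975/643149 ≈ 5.5239e+10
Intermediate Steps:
K = -1/643149 (K = 1/(-643149) = -1/643149 ≈ -1.5549e-6)
(O(-13) + 325488)*(K + 169718) = (-13 + 325488)*(-1/643149 + 169718) = 325475*(109153961981/643149) = 35526885775765975/643149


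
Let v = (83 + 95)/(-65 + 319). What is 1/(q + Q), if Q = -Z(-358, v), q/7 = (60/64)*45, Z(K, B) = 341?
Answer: -16/731 ≈ -0.021888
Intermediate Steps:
v = 89/127 (v = 178/254 = 178*(1/254) = 89/127 ≈ 0.70079)
q = 4725/16 (q = 7*((60/64)*45) = 7*(((1/64)*60)*45) = 7*((15/16)*45) = 7*(675/16) = 4725/16 ≈ 295.31)
Q = -341 (Q = -1*341 = -341)
1/(q + Q) = 1/(4725/16 - 341) = 1/(-731/16) = -16/731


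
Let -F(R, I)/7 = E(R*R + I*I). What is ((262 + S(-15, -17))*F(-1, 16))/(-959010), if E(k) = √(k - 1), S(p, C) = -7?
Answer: 952/31967 ≈ 0.029781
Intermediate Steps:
E(k) = √(-1 + k)
F(R, I) = -7*√(-1 + I² + R²) (F(R, I) = -7*√(-1 + (R*R + I*I)) = -7*√(-1 + (R² + I²)) = -7*√(-1 + (I² + R²)) = -7*√(-1 + I² + R²))
((262 + S(-15, -17))*F(-1, 16))/(-959010) = ((262 - 7)*(-7*√(-1 + 16² + (-1)²)))/(-959010) = (255*(-7*√(-1 + 256 + 1)))*(-1/959010) = (255*(-7*√256))*(-1/959010) = (255*(-7*16))*(-1/959010) = (255*(-112))*(-1/959010) = -28560*(-1/959010) = 952/31967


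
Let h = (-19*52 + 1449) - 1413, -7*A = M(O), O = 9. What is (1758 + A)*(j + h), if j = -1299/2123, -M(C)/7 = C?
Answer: -3573571965/2123 ≈ -1.6833e+6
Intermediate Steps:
M(C) = -7*C
A = 9 (A = -(-1)*9 = -⅐*(-63) = 9)
j = -1299/2123 (j = -1299*1/2123 = -1299/2123 ≈ -0.61187)
h = -952 (h = (-988 + 1449) - 1413 = 461 - 1413 = -952)
(1758 + A)*(j + h) = (1758 + 9)*(-1299/2123 - 952) = 1767*(-2022395/2123) = -3573571965/2123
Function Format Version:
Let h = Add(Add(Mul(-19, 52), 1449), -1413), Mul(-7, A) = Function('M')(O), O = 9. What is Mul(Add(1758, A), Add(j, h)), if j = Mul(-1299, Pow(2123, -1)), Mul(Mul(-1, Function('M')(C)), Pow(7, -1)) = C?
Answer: Rational(-3573571965, 2123) ≈ -1.6833e+6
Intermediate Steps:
Function('M')(C) = Mul(-7, C)
A = 9 (A = Mul(Rational(-1, 7), Mul(-7, 9)) = Mul(Rational(-1, 7), -63) = 9)
j = Rational(-1299, 2123) (j = Mul(-1299, Rational(1, 2123)) = Rational(-1299, 2123) ≈ -0.61187)
h = -952 (h = Add(Add(-988, 1449), -1413) = Add(461, -1413) = -952)
Mul(Add(1758, A), Add(j, h)) = Mul(Add(1758, 9), Add(Rational(-1299, 2123), -952)) = Mul(1767, Rational(-2022395, 2123)) = Rational(-3573571965, 2123)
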